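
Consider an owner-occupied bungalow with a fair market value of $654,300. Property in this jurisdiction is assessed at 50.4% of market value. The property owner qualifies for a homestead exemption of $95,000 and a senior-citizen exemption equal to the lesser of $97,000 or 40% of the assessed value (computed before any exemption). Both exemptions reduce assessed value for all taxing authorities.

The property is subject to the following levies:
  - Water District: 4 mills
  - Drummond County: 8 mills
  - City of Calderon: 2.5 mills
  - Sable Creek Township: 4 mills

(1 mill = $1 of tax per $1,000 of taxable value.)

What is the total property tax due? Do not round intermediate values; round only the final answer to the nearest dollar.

Assessed value = $654,300 × 0.504 = $329,767.2
Senior-citizen exemption = min($97,000, 40% × $329,767.2) = min($97,000, $131,906.88) = $97,000 (dollar cap binds)
Taxable value = $329,767.2 − $95,000 − $97,000 = $137,767.2
Water District: $137,767.2 × 0.004 = $551.0688
Drummond County: $137,767.2 × 0.008 = $1,102.1376
City of Calderon: $137,767.2 × 0.0025 = $344.418
Sable Creek Township: $137,767.2 × 0.004 = $551.0688
Total = $2,548.6932

$2,549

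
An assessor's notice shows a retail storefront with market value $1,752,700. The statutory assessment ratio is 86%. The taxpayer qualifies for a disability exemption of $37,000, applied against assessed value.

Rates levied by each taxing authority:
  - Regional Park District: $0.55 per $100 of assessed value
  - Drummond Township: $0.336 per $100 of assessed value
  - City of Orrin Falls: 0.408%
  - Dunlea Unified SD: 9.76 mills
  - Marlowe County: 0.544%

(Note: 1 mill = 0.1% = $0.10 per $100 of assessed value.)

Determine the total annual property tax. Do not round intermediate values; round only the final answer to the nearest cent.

Assessed value = $1,752,700 × 0.86 = $1,507,322
Taxable value = $1,507,322 − $37,000 = $1,470,322
Regional Park District: $1,470,322 × 0.0055 = $8,086.771
Drummond Township: $1,470,322 × 0.00336 = $4,940.28192
City of Orrin Falls: $1,470,322 × 0.00408 = $5,998.91376
Dunlea Unified SD: $1,470,322 × 0.00976 = $14,350.34272
Marlowe County: $1,470,322 × 0.00544 = $7,998.55168
Total = $41,374.86108

$41,374.86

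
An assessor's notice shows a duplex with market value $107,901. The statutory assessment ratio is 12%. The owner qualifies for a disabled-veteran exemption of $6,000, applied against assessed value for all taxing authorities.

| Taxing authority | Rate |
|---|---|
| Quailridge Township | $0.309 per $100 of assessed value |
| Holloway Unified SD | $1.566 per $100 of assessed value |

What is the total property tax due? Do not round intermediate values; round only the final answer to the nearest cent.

$130.28

Assessed value = $107,901 × 0.12 = $12,948.12
Taxable value = $12,948.12 − $6,000 = $6,948.12
Quailridge Township: $6,948.12 × 0.00309 = $21.4696908
Holloway Unified SD: $6,948.12 × 0.01566 = $108.8075592
Total = $21.4696908 + $108.8075592 = $130.27725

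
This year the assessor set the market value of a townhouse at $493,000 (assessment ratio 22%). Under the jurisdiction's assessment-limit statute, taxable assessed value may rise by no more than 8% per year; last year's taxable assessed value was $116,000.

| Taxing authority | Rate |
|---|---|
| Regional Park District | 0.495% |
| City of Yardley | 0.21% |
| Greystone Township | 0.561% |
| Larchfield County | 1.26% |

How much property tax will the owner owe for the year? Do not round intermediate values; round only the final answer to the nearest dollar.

$2,740

Uncapped assessed value = $493,000 × 0.22 = $108,460
Cap limit = $116,000 × 1.08 = $125,280
Taxable assessed value = min($108,460, $125,280) = $108,460 (cap does not bind)
Regional Park District: $108,460 × 0.00495 = $536.877
City of Yardley: $108,460 × 0.0021 = $227.766
Greystone Township: $108,460 × 0.00561 = $608.4606
Larchfield County: $108,460 × 0.0126 = $1,366.596
Total = $2,739.6996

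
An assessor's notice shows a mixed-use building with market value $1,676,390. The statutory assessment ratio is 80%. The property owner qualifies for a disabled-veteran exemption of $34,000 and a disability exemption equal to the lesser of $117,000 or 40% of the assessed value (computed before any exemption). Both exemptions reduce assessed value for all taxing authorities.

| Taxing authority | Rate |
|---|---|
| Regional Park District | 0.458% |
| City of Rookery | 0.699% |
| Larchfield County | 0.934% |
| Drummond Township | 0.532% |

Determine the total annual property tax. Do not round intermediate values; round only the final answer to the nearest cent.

Assessed value = $1,676,390 × 0.8 = $1,341,112
Disability exemption = min($117,000, 40% × $1,341,112) = min($117,000, $536,444.8) = $117,000 (dollar cap binds)
Taxable value = $1,341,112 − $34,000 − $117,000 = $1,190,112
Regional Park District: $1,190,112 × 0.00458 = $5,450.71296
City of Rookery: $1,190,112 × 0.00699 = $8,318.88288
Larchfield County: $1,190,112 × 0.00934 = $11,115.64608
Drummond Township: $1,190,112 × 0.00532 = $6,331.39584
Total = $31,216.63776

$31,216.64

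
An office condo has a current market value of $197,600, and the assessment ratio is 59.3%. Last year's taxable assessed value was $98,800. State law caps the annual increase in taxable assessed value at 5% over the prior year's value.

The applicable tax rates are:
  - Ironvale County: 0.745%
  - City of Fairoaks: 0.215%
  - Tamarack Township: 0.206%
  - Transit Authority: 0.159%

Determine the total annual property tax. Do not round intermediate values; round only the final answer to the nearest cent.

Uncapped assessed value = $197,600 × 0.593 = $117,176.8
Cap limit = $98,800 × 1.05 = $103,740
Taxable assessed value = min($117,176.8, $103,740) = $103,740 (cap binds)
Ironvale County: $103,740 × 0.00745 = $772.863
City of Fairoaks: $103,740 × 0.00215 = $223.041
Tamarack Township: $103,740 × 0.00206 = $213.7044
Transit Authority: $103,740 × 0.00159 = $164.9466
Total = $1,374.555

$1,374.56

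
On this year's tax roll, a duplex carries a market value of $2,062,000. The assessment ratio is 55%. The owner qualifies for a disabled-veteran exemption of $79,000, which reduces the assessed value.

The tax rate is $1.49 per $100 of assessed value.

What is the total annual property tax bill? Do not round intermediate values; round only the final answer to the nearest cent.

Assessed value = $2,062,000 × 0.55 = $1,134,100
Taxable value = $1,134,100 − $79,000 = $1,055,100
Tax = $1,055,100 × 0.0149 = $15,720.99

$15,720.99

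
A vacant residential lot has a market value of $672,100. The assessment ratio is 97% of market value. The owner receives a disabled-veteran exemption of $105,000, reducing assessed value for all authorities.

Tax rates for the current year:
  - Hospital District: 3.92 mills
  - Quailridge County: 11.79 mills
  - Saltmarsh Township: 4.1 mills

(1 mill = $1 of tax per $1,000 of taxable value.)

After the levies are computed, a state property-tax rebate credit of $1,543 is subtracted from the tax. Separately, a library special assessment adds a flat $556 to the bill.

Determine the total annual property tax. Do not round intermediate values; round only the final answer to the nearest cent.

Assessed value = $672,100 × 0.97 = $651,937
Taxable value = $651,937 − $105,000 = $546,937
Hospital District: $546,937 × 0.00392 = $2,143.99304
Quailridge County: $546,937 × 0.01179 = $6,448.38723
Saltmarsh Township: $546,937 × 0.0041 = $2,242.4417
Levies subtotal = $10,834.82197
After credit = $10,834.82197 − $1,543 = $9,291.82197
Total = $9,291.82197 + $556 = $9,847.82197

$9,847.82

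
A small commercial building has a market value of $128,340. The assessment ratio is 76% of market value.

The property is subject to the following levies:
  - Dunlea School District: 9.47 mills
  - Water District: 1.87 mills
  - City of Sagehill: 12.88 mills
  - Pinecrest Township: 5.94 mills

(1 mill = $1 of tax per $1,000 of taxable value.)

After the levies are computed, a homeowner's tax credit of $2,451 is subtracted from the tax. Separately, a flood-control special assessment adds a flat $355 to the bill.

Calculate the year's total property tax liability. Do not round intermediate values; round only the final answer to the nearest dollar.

Assessed value = $128,340 × 0.76 = $97,538.4
Dunlea School District: $97,538.4 × 0.00947 = $923.688648
Water District: $97,538.4 × 0.00187 = $182.396808
City of Sagehill: $97,538.4 × 0.01288 = $1,256.294592
Pinecrest Township: $97,538.4 × 0.00594 = $579.378096
Levies subtotal = $2,941.758144
After credit = $2,941.758144 − $2,451 = $490.758144
Total = $490.758144 + $355 = $845.758144

$846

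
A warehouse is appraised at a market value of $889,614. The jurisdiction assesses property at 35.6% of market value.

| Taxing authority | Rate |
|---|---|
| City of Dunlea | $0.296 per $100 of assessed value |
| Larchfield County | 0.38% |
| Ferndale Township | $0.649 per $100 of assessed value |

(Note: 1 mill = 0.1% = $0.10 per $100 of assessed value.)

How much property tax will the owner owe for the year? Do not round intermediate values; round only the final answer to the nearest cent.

Assessed value = $889,614 × 0.356 = $316,702.584
City of Dunlea: $316,702.584 × 0.00296 = $937.43964864
Larchfield County: $316,702.584 × 0.0038 = $1,203.4698192
Ferndale Township: $316,702.584 × 0.00649 = $2,055.39977016
Total = $4,196.309238

$4,196.31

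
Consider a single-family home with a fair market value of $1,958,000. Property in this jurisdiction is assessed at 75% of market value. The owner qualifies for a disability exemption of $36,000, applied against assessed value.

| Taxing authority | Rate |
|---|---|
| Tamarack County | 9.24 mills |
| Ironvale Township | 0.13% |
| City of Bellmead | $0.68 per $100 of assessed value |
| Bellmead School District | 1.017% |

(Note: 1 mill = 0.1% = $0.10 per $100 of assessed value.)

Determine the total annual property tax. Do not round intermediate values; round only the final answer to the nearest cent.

Assessed value = $1,958,000 × 0.75 = $1,468,500
Taxable value = $1,468,500 − $36,000 = $1,432,500
Tamarack County: $1,432,500 × 0.00924 = $13,236.3
Ironvale Township: $1,432,500 × 0.0013 = $1,862.25
City of Bellmead: $1,432,500 × 0.0068 = $9,741
Bellmead School District: $1,432,500 × 0.01017 = $14,568.525
Total = $39,408.075

$39,408.08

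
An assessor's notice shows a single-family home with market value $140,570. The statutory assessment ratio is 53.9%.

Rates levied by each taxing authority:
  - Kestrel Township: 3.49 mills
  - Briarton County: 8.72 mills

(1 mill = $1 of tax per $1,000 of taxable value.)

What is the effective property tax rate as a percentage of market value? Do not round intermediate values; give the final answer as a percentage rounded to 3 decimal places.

Assessed value = $140,570 × 0.539 = $75,767.23
Kestrel Township: $75,767.23 × 0.00349 = $264.4276327
Briarton County: $75,767.23 × 0.00872 = $660.6902456
Total tax = $925.1178783
Effective rate = $925.1178783 ÷ $140,570 = 0.658% of market value

0.658%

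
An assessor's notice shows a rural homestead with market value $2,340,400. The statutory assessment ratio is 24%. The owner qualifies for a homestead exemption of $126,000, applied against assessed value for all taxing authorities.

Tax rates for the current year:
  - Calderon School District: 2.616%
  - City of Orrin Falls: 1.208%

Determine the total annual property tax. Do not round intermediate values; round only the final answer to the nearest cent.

Assessed value = $2,340,400 × 0.24 = $561,696
Taxable value = $561,696 − $126,000 = $435,696
Calderon School District: $435,696 × 0.02616 = $11,397.80736
City of Orrin Falls: $435,696 × 0.01208 = $5,263.20768
Total = $11,397.80736 + $5,263.20768 = $16,661.01504

$16,661.02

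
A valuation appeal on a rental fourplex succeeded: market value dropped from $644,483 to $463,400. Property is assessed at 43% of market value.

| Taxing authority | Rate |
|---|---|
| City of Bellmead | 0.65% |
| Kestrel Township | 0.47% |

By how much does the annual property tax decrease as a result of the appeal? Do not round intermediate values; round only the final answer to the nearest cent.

Old assessed value = $644,483 × 0.43 = $277,127.69
New assessed value = $463,400 × 0.43 = $199,262
Combined rate = 0.0065 + 0.0047 = 0.0112
Old tax = $277,127.69 × 0.0112 = $3,103.830128
New tax = $199,262 × 0.0112 = $2,231.7344
Reduction = $3,103.830128 − $2,231.7344 = $872.095728

$872.10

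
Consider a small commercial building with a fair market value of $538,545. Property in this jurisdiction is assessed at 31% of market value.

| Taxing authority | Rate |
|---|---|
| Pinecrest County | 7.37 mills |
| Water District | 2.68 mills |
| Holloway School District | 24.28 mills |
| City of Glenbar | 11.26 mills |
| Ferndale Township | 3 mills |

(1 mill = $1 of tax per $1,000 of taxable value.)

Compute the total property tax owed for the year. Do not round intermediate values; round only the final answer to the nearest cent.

Assessed value = $538,545 × 0.31 = $166,948.95
Pinecrest County: $166,948.95 × 0.00737 = $1,230.4137615
Water District: $166,948.95 × 0.00268 = $447.423186
Holloway School District: $166,948.95 × 0.02428 = $4,053.520506
City of Glenbar: $166,948.95 × 0.01126 = $1,879.845177
Ferndale Township: $166,948.95 × 0.003 = $500.84685
Total = $1,230.4137615 + $447.423186 + $4,053.520506 + $1,879.845177 + $500.84685 = $8,112.0494805

$8,112.05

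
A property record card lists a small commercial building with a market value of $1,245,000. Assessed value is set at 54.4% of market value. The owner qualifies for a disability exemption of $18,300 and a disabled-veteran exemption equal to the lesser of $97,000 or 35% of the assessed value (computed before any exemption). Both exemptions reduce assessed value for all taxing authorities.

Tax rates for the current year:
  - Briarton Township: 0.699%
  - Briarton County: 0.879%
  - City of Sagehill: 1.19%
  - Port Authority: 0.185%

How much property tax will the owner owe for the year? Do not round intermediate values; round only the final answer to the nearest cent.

Assessed value = $1,245,000 × 0.544 = $677,280
Disabled-veteran exemption = min($97,000, 35% × $677,280) = min($97,000, $237,048) = $97,000 (dollar cap binds)
Taxable value = $677,280 − $18,300 − $97,000 = $561,980
Briarton Township: $561,980 × 0.00699 = $3,928.2402
Briarton County: $561,980 × 0.00879 = $4,939.8042
City of Sagehill: $561,980 × 0.0119 = $6,687.562
Port Authority: $561,980 × 0.00185 = $1,039.663
Total = $16,595.2694

$16,595.27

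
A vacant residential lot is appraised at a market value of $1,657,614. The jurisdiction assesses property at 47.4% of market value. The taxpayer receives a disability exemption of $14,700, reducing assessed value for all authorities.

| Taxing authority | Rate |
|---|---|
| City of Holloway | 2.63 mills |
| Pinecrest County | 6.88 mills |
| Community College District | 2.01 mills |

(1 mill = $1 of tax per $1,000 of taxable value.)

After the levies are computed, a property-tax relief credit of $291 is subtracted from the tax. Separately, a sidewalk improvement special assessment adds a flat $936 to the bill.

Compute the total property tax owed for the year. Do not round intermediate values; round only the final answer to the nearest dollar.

$9,527

Assessed value = $1,657,614 × 0.474 = $785,709.036
Taxable value = $785,709.036 − $14,700 = $771,009.036
City of Holloway: $771,009.036 × 0.00263 = $2,027.75376468
Pinecrest County: $771,009.036 × 0.00688 = $5,304.54216768
Community College District: $771,009.036 × 0.00201 = $1,549.72816236
Levies subtotal = $8,882.02409472
After credit = $8,882.02409472 − $291 = $8,591.02409472
Total = $8,591.02409472 + $936 = $9,527.02409472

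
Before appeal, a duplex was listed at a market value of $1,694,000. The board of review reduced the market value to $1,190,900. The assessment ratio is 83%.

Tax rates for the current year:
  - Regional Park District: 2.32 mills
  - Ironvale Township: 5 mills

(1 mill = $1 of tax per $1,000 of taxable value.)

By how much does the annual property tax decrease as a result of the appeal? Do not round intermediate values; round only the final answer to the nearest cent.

Old assessed value = $1,694,000 × 0.83 = $1,406,020
New assessed value = $1,190,900 × 0.83 = $988,447
Combined rate = 0.00232 + 0.005 = 0.00732
Old tax = $1,406,020 × 0.00732 = $10,292.0664
New tax = $988,447 × 0.00732 = $7,235.43204
Reduction = $10,292.0664 − $7,235.43204 = $3,056.63436

$3,056.63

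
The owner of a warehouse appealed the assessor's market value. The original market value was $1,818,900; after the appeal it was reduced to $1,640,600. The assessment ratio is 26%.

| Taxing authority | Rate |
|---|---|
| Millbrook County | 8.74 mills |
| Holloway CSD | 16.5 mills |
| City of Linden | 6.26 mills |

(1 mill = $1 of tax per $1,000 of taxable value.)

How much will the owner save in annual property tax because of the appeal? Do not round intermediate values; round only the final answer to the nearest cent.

$1,460.28

Old assessed value = $1,818,900 × 0.26 = $472,914
New assessed value = $1,640,600 × 0.26 = $426,556
Combined rate = 0.00874 + 0.0165 + 0.00626 = 0.0315
Old tax = $472,914 × 0.0315 = $14,896.791
New tax = $426,556 × 0.0315 = $13,436.514
Reduction = $14,896.791 − $13,436.514 = $1,460.277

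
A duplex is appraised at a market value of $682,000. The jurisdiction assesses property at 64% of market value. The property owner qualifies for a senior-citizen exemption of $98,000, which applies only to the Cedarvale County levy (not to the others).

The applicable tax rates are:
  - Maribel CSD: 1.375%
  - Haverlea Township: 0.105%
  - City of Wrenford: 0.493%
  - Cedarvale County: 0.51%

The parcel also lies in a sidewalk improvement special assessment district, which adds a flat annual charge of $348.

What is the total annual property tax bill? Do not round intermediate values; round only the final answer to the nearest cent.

Assessed value = $682,000 × 0.64 = $436,480
Maribel CSD: $436,480 × 0.01375 = $6,001.6
Haverlea Township: $436,480 × 0.00105 = $458.304
City of Wrenford: $436,480 × 0.00493 = $2,151.8464
Cedarvale County: ($436,480 − $98,000) × 0.0051 = $338,480 × 0.0051 = $1,726.248
Levies subtotal = $10,337.9984
Total = $10,337.9984 + $348 = $10,685.9984

$10,686.00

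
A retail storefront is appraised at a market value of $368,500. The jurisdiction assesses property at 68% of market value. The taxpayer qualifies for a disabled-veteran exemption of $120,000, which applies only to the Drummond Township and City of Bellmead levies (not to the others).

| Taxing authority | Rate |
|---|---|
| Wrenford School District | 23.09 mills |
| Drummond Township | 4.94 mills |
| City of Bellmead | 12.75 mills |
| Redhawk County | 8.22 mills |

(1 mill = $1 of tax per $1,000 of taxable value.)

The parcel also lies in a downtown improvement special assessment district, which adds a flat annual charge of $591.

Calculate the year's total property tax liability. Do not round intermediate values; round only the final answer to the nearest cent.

Assessed value = $368,500 × 0.68 = $250,580
Wrenford School District: $250,580 × 0.02309 = $5,785.8922
Drummond Township: ($250,580 − $120,000) × 0.00494 = $130,580 × 0.00494 = $645.0652
City of Bellmead: ($250,580 − $120,000) × 0.01275 = $130,580 × 0.01275 = $1,664.895
Redhawk County: $250,580 × 0.00822 = $2,059.7676
Levies subtotal = $10,155.62
Total = $10,155.62 + $591 = $10,746.62

$10,746.62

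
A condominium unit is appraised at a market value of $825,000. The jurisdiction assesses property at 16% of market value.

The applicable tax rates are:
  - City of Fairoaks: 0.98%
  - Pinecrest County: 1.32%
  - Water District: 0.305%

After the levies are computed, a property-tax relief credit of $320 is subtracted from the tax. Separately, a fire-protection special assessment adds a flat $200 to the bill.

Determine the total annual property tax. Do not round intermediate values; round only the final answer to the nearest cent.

$3,318.60

Assessed value = $825,000 × 0.16 = $132,000
City of Fairoaks: $132,000 × 0.0098 = $1,293.6
Pinecrest County: $132,000 × 0.0132 = $1,742.4
Water District: $132,000 × 0.00305 = $402.6
Levies subtotal = $3,438.6
After credit = $3,438.6 − $320 = $3,118.6
Total = $3,118.6 + $200 = $3,318.6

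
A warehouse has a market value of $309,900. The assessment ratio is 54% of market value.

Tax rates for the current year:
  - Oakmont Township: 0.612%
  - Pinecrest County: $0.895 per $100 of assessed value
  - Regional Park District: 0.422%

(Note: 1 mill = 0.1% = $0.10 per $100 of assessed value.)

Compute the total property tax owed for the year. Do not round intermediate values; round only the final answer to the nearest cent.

$3,228.10

Assessed value = $309,900 × 0.54 = $167,346
Oakmont Township: $167,346 × 0.00612 = $1,024.15752
Pinecrest County: $167,346 × 0.00895 = $1,497.7467
Regional Park District: $167,346 × 0.00422 = $706.20012
Total = $3,228.10434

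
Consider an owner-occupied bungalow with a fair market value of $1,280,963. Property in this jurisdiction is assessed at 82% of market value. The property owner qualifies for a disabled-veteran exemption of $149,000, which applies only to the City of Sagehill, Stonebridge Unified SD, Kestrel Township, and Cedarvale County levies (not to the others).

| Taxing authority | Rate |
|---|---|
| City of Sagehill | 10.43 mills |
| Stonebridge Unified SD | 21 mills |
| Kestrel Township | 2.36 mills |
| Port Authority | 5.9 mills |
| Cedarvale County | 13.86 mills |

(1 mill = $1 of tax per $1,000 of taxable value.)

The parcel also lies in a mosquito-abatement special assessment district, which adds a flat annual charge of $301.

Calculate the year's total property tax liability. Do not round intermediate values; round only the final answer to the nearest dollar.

Assessed value = $1,280,963 × 0.82 = $1,050,389.66
City of Sagehill: ($1,050,389.66 − $149,000) × 0.01043 = $901,389.66 × 0.01043 = $9,401.4941538
Stonebridge Unified SD: ($1,050,389.66 − $149,000) × 0.021 = $901,389.66 × 0.021 = $18,929.18286
Kestrel Township: ($1,050,389.66 − $149,000) × 0.00236 = $901,389.66 × 0.00236 = $2,127.2795976
Port Authority: $1,050,389.66 × 0.0059 = $6,197.298994
Cedarvale County: ($1,050,389.66 − $149,000) × 0.01386 = $901,389.66 × 0.01386 = $12,493.2606876
Levies subtotal = $49,148.516293
Total = $49,148.516293 + $301 = $49,449.516293

$49,450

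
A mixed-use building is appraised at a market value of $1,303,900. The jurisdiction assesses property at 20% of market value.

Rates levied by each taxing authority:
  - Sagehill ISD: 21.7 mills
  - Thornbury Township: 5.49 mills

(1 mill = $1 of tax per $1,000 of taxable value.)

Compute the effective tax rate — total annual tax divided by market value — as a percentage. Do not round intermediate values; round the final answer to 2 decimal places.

0.54%

Assessed value = $1,303,900 × 0.2 = $260,780
Sagehill ISD: $260,780 × 0.0217 = $5,658.926
Thornbury Township: $260,780 × 0.00549 = $1,431.6822
Total tax = $7,090.6082
Effective rate = $7,090.6082 ÷ $1,303,900 = 0.54% of market value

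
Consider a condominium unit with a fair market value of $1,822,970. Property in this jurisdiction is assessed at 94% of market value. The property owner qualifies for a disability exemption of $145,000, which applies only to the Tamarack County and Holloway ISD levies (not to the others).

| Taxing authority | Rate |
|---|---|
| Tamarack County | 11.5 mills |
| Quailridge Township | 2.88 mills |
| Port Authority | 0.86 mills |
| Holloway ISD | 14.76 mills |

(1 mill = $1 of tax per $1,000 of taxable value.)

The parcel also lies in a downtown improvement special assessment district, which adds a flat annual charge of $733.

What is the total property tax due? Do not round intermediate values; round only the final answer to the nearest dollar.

$48,333

Assessed value = $1,822,970 × 0.94 = $1,713,591.8
Tamarack County: ($1,713,591.8 − $145,000) × 0.0115 = $1,568,591.8 × 0.0115 = $18,038.8057
Quailridge Township: $1,713,591.8 × 0.00288 = $4,935.144384
Port Authority: $1,713,591.8 × 0.00086 = $1,473.688948
Holloway ISD: ($1,713,591.8 − $145,000) × 0.01476 = $1,568,591.8 × 0.01476 = $23,152.414968
Levies subtotal = $47,600.054
Total = $47,600.054 + $733 = $48,333.054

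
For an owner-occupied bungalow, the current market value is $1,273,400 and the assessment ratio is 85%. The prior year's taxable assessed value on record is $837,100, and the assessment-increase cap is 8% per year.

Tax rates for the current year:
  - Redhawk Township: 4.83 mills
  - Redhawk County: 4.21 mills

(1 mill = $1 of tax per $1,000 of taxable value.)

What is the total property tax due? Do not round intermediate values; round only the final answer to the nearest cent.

Uncapped assessed value = $1,273,400 × 0.85 = $1,082,390
Cap limit = $837,100 × 1.08 = $904,068
Taxable assessed value = min($1,082,390, $904,068) = $904,068 (cap binds)
Redhawk Township: $904,068 × 0.00483 = $4,366.64844
Redhawk County: $904,068 × 0.00421 = $3,806.12628
Total = $8,172.77472

$8,172.77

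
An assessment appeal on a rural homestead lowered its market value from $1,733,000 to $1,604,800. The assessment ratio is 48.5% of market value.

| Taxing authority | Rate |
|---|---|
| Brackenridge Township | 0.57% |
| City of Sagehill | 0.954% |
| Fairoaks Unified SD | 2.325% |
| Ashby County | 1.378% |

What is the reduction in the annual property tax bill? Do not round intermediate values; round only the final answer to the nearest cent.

$3,249.99

Old assessed value = $1,733,000 × 0.485 = $840,505
New assessed value = $1,604,800 × 0.485 = $778,328
Combined rate = 0.0057 + 0.00954 + 0.02325 + 0.01378 = 0.05227
Old tax = $840,505 × 0.05227 = $43,933.19635
New tax = $778,328 × 0.05227 = $40,683.20456
Reduction = $43,933.19635 − $40,683.20456 = $3,249.99179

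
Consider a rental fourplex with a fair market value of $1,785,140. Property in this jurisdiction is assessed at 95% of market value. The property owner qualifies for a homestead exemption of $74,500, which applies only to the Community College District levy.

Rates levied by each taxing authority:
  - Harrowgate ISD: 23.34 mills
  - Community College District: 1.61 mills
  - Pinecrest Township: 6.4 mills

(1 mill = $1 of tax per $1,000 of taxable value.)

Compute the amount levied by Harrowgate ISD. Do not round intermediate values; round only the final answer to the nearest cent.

Assessed value = $1,785,140 × 0.95 = $1,695,883
Harrowgate ISD taxable value = $1,695,883 (exemption does not apply)
Harrowgate ISD levy = $1,695,883 × 0.02334 = $39,581.90922

$39,581.91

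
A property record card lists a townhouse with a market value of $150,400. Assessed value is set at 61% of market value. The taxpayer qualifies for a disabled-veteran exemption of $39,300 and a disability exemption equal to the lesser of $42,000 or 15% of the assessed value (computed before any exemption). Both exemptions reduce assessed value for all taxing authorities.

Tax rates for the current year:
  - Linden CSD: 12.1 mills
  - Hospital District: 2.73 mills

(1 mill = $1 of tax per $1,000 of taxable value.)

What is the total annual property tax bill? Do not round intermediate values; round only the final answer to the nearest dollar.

Assessed value = $150,400 × 0.61 = $91,744
Disability exemption = min($42,000, 15% × $91,744) = min($42,000, $13,761.6) = $13,761.6 (percentage binds)
Taxable value = $91,744 − $39,300 − $13,761.6 = $38,682.4
Linden CSD: $38,682.4 × 0.0121 = $468.05704
Hospital District: $38,682.4 × 0.00273 = $105.602952
Total = $573.659992

$574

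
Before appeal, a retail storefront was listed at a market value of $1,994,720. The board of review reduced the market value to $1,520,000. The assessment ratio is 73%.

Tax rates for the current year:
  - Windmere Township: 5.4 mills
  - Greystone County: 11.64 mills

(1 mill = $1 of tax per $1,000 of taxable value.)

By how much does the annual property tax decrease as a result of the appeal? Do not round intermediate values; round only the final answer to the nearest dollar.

$5,905

Old assessed value = $1,994,720 × 0.73 = $1,456,145.6
New assessed value = $1,520,000 × 0.73 = $1,109,600
Combined rate = 0.0054 + 0.01164 = 0.01704
Old tax = $1,456,145.6 × 0.01704 = $24,812.721024
New tax = $1,109,600 × 0.01704 = $18,907.584
Reduction = $24,812.721024 − $18,907.584 = $5,905.137024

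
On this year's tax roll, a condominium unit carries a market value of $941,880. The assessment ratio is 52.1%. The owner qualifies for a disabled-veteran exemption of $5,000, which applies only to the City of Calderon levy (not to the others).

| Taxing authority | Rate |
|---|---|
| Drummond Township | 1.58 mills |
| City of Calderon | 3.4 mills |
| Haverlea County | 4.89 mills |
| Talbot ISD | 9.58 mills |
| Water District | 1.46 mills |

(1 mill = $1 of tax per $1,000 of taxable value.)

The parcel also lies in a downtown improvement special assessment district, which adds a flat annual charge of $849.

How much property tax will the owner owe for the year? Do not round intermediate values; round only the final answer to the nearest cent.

$11,092.94

Assessed value = $941,880 × 0.521 = $490,719.48
Drummond Township: $490,719.48 × 0.00158 = $775.3367784
City of Calderon: ($490,719.48 − $5,000) × 0.0034 = $485,719.48 × 0.0034 = $1,651.446232
Haverlea County: $490,719.48 × 0.00489 = $2,399.6182572
Talbot ISD: $490,719.48 × 0.00958 = $4,701.0926184
Water District: $490,719.48 × 0.00146 = $716.4504408
Levies subtotal = $10,243.9443268
Total = $10,243.9443268 + $849 = $11,092.9443268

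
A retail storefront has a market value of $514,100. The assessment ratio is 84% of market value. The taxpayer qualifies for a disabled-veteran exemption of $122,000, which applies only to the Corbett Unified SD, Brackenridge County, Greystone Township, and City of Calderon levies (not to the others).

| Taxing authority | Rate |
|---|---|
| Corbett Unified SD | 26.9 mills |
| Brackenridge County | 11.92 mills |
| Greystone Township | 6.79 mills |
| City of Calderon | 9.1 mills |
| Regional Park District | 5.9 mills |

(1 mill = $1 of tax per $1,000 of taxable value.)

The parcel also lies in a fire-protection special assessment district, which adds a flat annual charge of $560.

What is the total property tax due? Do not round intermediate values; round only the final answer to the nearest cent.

Assessed value = $514,100 × 0.84 = $431,844
Corbett Unified SD: ($431,844 − $122,000) × 0.0269 = $309,844 × 0.0269 = $8,334.8036
Brackenridge County: ($431,844 − $122,000) × 0.01192 = $309,844 × 0.01192 = $3,693.34048
Greystone Township: ($431,844 − $122,000) × 0.00679 = $309,844 × 0.00679 = $2,103.84076
City of Calderon: ($431,844 − $122,000) × 0.0091 = $309,844 × 0.0091 = $2,819.5804
Regional Park District: $431,844 × 0.0059 = $2,547.8796
Levies subtotal = $19,499.44484
Total = $19,499.44484 + $560 = $20,059.44484

$20,059.44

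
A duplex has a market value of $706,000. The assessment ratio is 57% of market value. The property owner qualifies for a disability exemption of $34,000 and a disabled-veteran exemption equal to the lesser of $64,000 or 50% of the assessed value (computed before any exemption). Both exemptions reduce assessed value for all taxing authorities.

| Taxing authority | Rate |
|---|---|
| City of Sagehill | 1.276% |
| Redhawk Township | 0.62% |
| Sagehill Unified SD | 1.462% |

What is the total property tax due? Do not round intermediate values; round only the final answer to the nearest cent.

$10,222.42

Assessed value = $706,000 × 0.57 = $402,420
Disabled-veteran exemption = min($64,000, 50% × $402,420) = min($64,000, $201,210) = $64,000 (dollar cap binds)
Taxable value = $402,420 − $34,000 − $64,000 = $304,420
City of Sagehill: $304,420 × 0.01276 = $3,884.3992
Redhawk Township: $304,420 × 0.0062 = $1,887.404
Sagehill Unified SD: $304,420 × 0.01462 = $4,450.6204
Total = $10,222.4236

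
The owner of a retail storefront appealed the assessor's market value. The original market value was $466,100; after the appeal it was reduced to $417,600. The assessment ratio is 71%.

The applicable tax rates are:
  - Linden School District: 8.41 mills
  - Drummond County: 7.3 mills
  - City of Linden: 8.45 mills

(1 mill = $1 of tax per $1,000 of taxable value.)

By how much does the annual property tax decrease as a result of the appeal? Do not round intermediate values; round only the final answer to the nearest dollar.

$832

Old assessed value = $466,100 × 0.71 = $330,931
New assessed value = $417,600 × 0.71 = $296,496
Combined rate = 0.00841 + 0.0073 + 0.00845 = 0.02416
Old tax = $330,931 × 0.02416 = $7,995.29296
New tax = $296,496 × 0.02416 = $7,163.34336
Reduction = $7,995.29296 − $7,163.34336 = $831.9496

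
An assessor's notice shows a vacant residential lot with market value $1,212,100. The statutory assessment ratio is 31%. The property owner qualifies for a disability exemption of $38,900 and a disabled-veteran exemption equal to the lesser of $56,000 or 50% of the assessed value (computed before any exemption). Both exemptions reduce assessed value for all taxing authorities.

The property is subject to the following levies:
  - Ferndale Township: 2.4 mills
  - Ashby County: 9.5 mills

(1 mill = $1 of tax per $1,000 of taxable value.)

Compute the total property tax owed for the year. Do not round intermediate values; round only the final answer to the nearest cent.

Assessed value = $1,212,100 × 0.31 = $375,751
Disabled-veteran exemption = min($56,000, 50% × $375,751) = min($56,000, $187,875.5) = $56,000 (dollar cap binds)
Taxable value = $375,751 − $38,900 − $56,000 = $280,851
Ferndale Township: $280,851 × 0.0024 = $674.0424
Ashby County: $280,851 × 0.0095 = $2,668.0845
Total = $3,342.1269

$3,342.13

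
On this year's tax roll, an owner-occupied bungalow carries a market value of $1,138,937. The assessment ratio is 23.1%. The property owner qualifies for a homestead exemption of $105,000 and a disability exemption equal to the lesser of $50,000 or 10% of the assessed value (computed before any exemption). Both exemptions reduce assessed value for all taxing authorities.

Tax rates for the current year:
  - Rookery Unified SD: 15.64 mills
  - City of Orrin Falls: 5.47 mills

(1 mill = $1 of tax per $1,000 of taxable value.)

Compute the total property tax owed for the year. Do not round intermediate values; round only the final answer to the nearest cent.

$2,781.98

Assessed value = $1,138,937 × 0.231 = $263,094.447
Disability exemption = min($50,000, 10% × $263,094.447) = min($50,000, $26,309.4447) = $26,309.4447 (percentage binds)
Taxable value = $263,094.447 − $105,000 − $26,309.4447 = $131,785.0023
Rookery Unified SD: $131,785.0023 × 0.01564 = $2,061.117435972
City of Orrin Falls: $131,785.0023 × 0.00547 = $720.863962581
Total = $2,781.981398553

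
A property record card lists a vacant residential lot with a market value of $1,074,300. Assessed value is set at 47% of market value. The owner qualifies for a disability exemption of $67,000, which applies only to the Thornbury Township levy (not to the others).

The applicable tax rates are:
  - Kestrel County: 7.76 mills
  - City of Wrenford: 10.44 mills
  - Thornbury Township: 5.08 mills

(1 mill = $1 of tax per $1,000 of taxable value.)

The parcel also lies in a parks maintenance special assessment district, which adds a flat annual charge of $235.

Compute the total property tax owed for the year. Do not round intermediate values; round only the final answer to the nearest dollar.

$11,649

Assessed value = $1,074,300 × 0.47 = $504,921
Kestrel County: $504,921 × 0.00776 = $3,918.18696
City of Wrenford: $504,921 × 0.01044 = $5,271.37524
Thornbury Township: ($504,921 − $67,000) × 0.00508 = $437,921 × 0.00508 = $2,224.63868
Levies subtotal = $11,414.20088
Total = $11,414.20088 + $235 = $11,649.20088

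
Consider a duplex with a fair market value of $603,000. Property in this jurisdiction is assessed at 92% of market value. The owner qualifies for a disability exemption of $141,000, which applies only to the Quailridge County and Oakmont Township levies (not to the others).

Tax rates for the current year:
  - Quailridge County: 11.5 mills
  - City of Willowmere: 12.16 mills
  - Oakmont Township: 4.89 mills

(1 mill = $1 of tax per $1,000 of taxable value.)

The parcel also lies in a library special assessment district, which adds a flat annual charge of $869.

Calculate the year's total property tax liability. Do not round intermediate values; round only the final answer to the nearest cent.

Assessed value = $603,000 × 0.92 = $554,760
Quailridge County: ($554,760 − $141,000) × 0.0115 = $413,760 × 0.0115 = $4,758.24
City of Willowmere: $554,760 × 0.01216 = $6,745.8816
Oakmont Township: ($554,760 − $141,000) × 0.00489 = $413,760 × 0.00489 = $2,023.2864
Levies subtotal = $13,527.408
Total = $13,527.408 + $869 = $14,396.408

$14,396.41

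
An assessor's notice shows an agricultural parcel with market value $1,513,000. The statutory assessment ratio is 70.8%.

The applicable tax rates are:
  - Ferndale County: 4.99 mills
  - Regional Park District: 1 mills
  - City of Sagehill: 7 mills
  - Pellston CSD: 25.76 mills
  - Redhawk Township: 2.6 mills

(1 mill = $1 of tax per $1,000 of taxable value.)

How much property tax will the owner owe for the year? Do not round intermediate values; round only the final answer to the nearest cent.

$44,294.29

Assessed value = $1,513,000 × 0.708 = $1,071,204
Ferndale County: $1,071,204 × 0.00499 = $5,345.30796
Regional Park District: $1,071,204 × 0.001 = $1,071.204
City of Sagehill: $1,071,204 × 0.007 = $7,498.428
Pellston CSD: $1,071,204 × 0.02576 = $27,594.21504
Redhawk Township: $1,071,204 × 0.0026 = $2,785.1304
Total = $5,345.30796 + $1,071.204 + $7,498.428 + $27,594.21504 + $2,785.1304 = $44,294.2854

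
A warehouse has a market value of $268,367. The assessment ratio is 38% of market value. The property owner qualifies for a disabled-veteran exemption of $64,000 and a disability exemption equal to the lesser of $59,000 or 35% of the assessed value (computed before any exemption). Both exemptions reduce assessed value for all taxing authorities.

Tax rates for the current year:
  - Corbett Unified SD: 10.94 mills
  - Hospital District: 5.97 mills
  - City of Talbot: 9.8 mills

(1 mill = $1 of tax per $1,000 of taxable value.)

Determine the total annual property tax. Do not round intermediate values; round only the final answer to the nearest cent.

Assessed value = $268,367 × 0.38 = $101,979.46
Disability exemption = min($59,000, 35% × $101,979.46) = min($59,000, $35,692.811) = $35,692.811 (percentage binds)
Taxable value = $101,979.46 − $64,000 − $35,692.811 = $2,286.649
Corbett Unified SD: $2,286.649 × 0.01094 = $25.01594006
Hospital District: $2,286.649 × 0.00597 = $13.65129453
City of Talbot: $2,286.649 × 0.0098 = $22.4091602
Total = $61.07639479

$61.08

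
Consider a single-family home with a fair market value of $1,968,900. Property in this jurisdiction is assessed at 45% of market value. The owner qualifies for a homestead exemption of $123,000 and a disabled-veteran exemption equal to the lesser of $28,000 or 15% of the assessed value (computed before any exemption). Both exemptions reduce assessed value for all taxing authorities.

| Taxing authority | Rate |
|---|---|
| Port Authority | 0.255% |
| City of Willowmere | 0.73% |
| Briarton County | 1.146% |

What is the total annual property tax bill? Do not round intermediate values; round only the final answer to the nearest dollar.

$15,663

Assessed value = $1,968,900 × 0.45 = $886,005
Disabled-veteran exemption = min($28,000, 15% × $886,005) = min($28,000, $132,900.75) = $28,000 (dollar cap binds)
Taxable value = $886,005 − $123,000 − $28,000 = $735,005
Port Authority: $735,005 × 0.00255 = $1,874.26275
City of Willowmere: $735,005 × 0.0073 = $5,365.5365
Briarton County: $735,005 × 0.01146 = $8,423.1573
Total = $15,662.95655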